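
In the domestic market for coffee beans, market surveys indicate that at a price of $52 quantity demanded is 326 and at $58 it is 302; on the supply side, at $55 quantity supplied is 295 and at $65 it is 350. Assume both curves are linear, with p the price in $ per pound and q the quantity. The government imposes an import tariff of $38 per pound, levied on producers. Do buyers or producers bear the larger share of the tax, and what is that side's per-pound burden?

Demand slope: (302 − 326)/(58 − 52) = -4, so qd = 534 − 4p.
Supply slope: (350 − 295)/(65 − 55) = 5.5, so qs = 5.5p − 7.5.
Without the tax, 534 − 4p = 5.5p − 7.5 gives 9.5p = 541.5, so p* = $57 and q* = 306.
With the tax collected from producers, supply shifts: qs = 5.5(p − 38) − 7.5.
New equilibrium: buyers pay $79, producers receive $41, q = 218. (Wedge: pb − ps = 38.)
Per-pound burden: buyers $22, producers $16.
Buyers take the larger share because demand is less price-elastic here (demand slope 4 vs supply slope 5.5).
The less price-elastic side of the market bears the larger share of a per-unit tax.

Buyers bear the larger share: $22 per pound.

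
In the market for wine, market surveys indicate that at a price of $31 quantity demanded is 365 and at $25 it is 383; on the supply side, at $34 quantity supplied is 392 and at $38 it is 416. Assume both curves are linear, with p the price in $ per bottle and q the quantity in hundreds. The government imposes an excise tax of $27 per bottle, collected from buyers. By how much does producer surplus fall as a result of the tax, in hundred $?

Demand slope: (383 − 365)/(25 − 31) = -3, so qd = 458 − 3p.
Supply slope: (416 − 392)/(38 − 34) = 6, so qs = 6p + 188.
Without the tax, 458 − 3p = 6p + 188 gives 9p = 270, so p* = $30 and q* = 368.
With the tax collected from buyers, demand (in seller-price terms) shifts: qd = 458 − 3(p + 27).
New equilibrium: buyers pay $48, producers receive $21, q = 314. (Wedge: pb − ps = 27.)
ΔPS is the trapezoid between Q = 314 and Q = 368 of height $9: ½ · (368 + 314) · 9 = $3069.

Producer surplus falls by $3069 hundred.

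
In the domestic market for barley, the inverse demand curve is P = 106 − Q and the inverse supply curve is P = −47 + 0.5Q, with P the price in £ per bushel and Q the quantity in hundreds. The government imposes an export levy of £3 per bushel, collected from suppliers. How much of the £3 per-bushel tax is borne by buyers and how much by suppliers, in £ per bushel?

Rewrite in direct form: Qd = 106 − P and Qs = 2P + 94.
Before the tax: set 106 − P = 2P + 94 → P* = £4, Q* = 102.
With the tax collected from suppliers, supply shifts: Qs = 2(P − 3) + 94.
New equilibrium: buyers pay £6, suppliers receive £3, Q = 100. (Wedge: Pb − Ps = 3.)
Burden on buyers: £2; on suppliers: £1. (They sum to £3.)

Buyers bear £2 per bushel; suppliers bear £1 per bushel.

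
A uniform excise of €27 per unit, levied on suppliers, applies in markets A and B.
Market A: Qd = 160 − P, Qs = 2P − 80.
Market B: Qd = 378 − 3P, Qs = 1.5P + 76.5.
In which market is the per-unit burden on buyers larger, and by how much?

Market A: pre-tax P* = €80, Q* = 80; post-tax Q = 62; per-unit burden on buyers = €18.
Market B: pre-tax P* = €67, Q* = 177; post-tax Q = 150; per-unit burden on buyers = €9.
Difference: €18 vs €9 → market A is larger by €9.

Market A, by €9.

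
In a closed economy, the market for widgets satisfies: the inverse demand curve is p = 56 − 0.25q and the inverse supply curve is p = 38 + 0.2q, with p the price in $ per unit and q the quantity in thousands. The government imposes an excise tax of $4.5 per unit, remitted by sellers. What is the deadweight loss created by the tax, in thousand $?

Deadweight loss = $22.5 thousand.

Rewrite in direct form: qd = 224 − 4p and qs = 5p − 190.
Without the tax, 224 − 4p = 5p − 190 gives 9p = 414, so p* = $46 and q* = 40.
With the tax collected from sellers, supply shifts: qs = 5(p − 4.5) − 190.
Solving gives q = 30 with consumers paying $48.5 and sellers receiving $44 (the $4.5 wedge).
Quantity falls by |ΔQ| = |40 − 30| = 10.
DWL = ½ · t · |ΔQ| = ½ · 4.5 · 10 = $22.5.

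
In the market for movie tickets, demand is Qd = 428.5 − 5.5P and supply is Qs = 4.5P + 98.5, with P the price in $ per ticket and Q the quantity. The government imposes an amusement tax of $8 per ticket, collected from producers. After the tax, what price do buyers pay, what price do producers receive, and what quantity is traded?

Buyers pay $36.6; producers receive $28.6; quantity = 227.2.

Before the tax: set 428.5 − 5.5P = 4.5P + 98.5 → P* = $33, Q* = 247.
With the tax collected from producers, supply shifts: Qs = 4.5(P − 8) + 98.5.
New equilibrium: buyers pay $36.6, producers receive $28.6, Q = 227.2. (Wedge: Pb − Ps = 8.)
The less price-elastic side of the market bears the larger share of a per-unit tax.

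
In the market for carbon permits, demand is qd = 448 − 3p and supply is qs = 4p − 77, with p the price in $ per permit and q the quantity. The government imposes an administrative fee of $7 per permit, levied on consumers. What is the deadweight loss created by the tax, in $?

Deadweight loss = $42.

Without the tax, 448 − 3p = 4p − 77 gives 7p = 525, so p* = $75 and q* = 223.
With the tax collected from consumers, demand (in seller-price terms) shifts: qd = 448 − 3(p + 7).
Solving gives q = 211 with consumers paying $79 and sellers receiving $72 (the $7 wedge).
Quantity falls by |ΔQ| = |223 − 211| = 12.
DWL = ½ · t · |ΔQ| = ½ · 7 · 12 = $42.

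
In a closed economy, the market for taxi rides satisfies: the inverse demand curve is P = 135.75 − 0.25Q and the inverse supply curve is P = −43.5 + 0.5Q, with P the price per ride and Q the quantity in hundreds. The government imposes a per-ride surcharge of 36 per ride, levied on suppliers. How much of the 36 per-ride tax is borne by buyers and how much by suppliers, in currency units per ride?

Inverting to Q(P) form: Qd = 543 − 4P; Qs = 2P + 87.
Before the tax: set 543 − 4P = 2P + 87 → P* = 76, Q* = 239.
With the tax collected from suppliers, supply shifts: Qs = 2(P − 36) + 87.
New equilibrium: buyers pay 88, suppliers receive 52, Q = 191. (Wedge: Pb − Ps = 36.)
Burden on buyers: 12; on suppliers: 24. (They sum to 36.)

Buyers bear 12 per ride; suppliers bear 24 per ride.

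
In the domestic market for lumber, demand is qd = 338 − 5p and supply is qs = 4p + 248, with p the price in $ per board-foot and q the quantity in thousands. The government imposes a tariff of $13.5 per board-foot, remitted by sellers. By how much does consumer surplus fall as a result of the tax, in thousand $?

Consumer surplus falls by $1638 thousand.

Without the tax, 338 − 5p = 4p + 248 gives 9p = 90, so p* = $10 and q* = 288.
With the tax collected from sellers, supply shifts: qs = 4(p − 13.5) + 248.
Solving gives q = 258 with buyers paying $16 and sellers receiving $2.5 (the $13.5 wedge).
ΔCS is the trapezoid between Q = 258 and Q = 288 of height $6: ½ · (288 + 258) · 6 = $1638.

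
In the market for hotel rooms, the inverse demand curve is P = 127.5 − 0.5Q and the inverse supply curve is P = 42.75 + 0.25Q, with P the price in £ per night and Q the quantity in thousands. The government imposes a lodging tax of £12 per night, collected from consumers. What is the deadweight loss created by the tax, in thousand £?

Inverting to Q(P) form: Qd = 255 − 2P; Qs = 4P − 171.
Before the tax: set 255 − 2P = 4P − 171 → P* = £71, Q* = 113.
With the tax collected from consumers, demand (in seller-price terms) shifts: Qd = 255 − 2(P + 12).
New equilibrium: consumers pay £79, suppliers receive £67, Q = 97. (Wedge: Pb − Ps = 12.)
Quantity falls by |ΔQ| = |113 − 97| = 16.
DWL = ½ · t · |ΔQ| = ½ · 12 · 16 = £96.

Deadweight loss = £96 thousand.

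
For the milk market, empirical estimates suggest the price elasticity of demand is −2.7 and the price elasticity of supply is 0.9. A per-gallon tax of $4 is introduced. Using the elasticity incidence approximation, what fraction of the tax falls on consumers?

Consumers' share ≈ 0.25.

Incidence ratio: consumers' share ≈ εs / (εs + |εd|) = 0.9 / (0.9 + 2.7) = 0.25.
Supply is the less elastic side, so consumers bear the smaller share.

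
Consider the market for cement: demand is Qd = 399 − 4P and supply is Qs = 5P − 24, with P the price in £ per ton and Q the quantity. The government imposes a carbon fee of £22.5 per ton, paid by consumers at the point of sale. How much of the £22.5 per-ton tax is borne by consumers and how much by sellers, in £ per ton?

Consumers bear £12.5 per ton; sellers bear £10 per ton.

Before the tax: set 399 − 4P = 5P − 24 → P* = £47, Q* = 211.
With the tax collected from consumers, demand (in seller-price terms) shifts: Qd = 399 − 4(P + 22.5).
Solving gives Q = 161 with consumers paying £59.5 and sellers receiving £37 (the £22.5 wedge).
Burden on consumers: £12.5; on sellers: £10. (They sum to £22.5.)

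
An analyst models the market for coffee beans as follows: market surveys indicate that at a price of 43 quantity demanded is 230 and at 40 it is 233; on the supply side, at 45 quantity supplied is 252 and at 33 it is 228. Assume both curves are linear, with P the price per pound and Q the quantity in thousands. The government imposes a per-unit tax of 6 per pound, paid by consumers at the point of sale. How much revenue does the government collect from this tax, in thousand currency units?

Demand slope: (233 − 230)/(40 − 43) = -1, so Qd = 273 − P.
Supply slope: (228 − 252)/(33 − 45) = 2, so Qs = 2P + 162.
Before the tax: set 273 − P = 2P + 162 → P* = 37, Q* = 236.
With the tax collected from consumers, demand (in seller-price terms) shifts: Qd = 273 − (P + 6).
Solving gives Q = 232 with consumers paying 41 and suppliers receiving 35 (the 6 wedge).
Revenue = t · Q = 6 · 232 = 1392.

Tax revenue = 1392 thousand.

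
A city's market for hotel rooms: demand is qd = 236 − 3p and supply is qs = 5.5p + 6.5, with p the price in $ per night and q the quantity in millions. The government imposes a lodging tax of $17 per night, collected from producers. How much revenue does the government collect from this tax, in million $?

Before the tax: set 236 − 3p = 5.5p + 6.5 → p* = $27, q* = 155.
With the tax collected from producers, supply shifts: qs = 5.5(p − 17) + 6.5.
New equilibrium: buyers pay $38, producers receive $21, q = 122. (Wedge: pb − ps = 17.)
Revenue = t · Q = 17 · 122 = $2074.

Tax revenue = $2074 million.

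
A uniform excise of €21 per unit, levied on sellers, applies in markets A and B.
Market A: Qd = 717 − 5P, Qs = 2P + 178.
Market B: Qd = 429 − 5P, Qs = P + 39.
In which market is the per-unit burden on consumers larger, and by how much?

Market A: pre-tax P* = €77, Q* = 332; post-tax Q = 302; per-unit burden on consumers = €6.
Market B: pre-tax P* = €65, Q* = 104; post-tax Q = 86.5; per-unit burden on consumers = €3.5.
Difference: €6 vs €3.5 → market A is larger by €2.5.

Market A, by €2.5.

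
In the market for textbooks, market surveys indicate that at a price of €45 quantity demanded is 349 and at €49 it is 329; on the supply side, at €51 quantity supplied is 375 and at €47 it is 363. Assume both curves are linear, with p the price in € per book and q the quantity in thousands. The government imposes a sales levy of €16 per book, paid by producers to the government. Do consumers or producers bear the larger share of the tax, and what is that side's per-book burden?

Demand slope: (329 − 349)/(49 − 45) = -5, so qd = 574 − 5p.
Supply slope: (363 − 375)/(47 − 51) = 3, so qs = 3p + 222.
Without the tax, 574 − 5p = 3p + 222 gives 8p = 352, so p* = €44 and q* = 354.
With the tax collected from producers, supply shifts: qs = 3(p − 16) + 222.
Solving gives q = 324 with consumers paying €50 and producers receiving €34 (the €16 wedge).
Per-book burden: consumers €6, producers €10.
Producers take the larger share because supply is less price-elastic here (demand slope 5 vs supply slope 3).
The less price-elastic side of the market bears the larger share of a per-unit tax.

Producers bear the larger share: €10 per book.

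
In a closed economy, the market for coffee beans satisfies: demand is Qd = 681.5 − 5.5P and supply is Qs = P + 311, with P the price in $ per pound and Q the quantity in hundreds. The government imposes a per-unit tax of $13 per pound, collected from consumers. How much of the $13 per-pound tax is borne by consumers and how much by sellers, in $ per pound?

Consumers bear $2 per pound; sellers bear $11 per pound.

Before the tax: set 681.5 − 5.5P = P + 311 → P* = $57, Q* = 368.
With the tax collected from consumers, demand (in seller-price terms) shifts: Qd = 681.5 − 5.5(P + 13).
New equilibrium: consumers pay $59, sellers receive $46, Q = 357. (Wedge: Pb − Ps = 13.)
Burden on consumers: $2; on sellers: $11. (They sum to $13.)
The less price-elastic side of the market bears the larger share of a per-unit tax.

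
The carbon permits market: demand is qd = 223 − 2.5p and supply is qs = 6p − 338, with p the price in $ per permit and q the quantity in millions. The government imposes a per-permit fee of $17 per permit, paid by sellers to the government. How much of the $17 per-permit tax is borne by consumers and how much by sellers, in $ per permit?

Without the tax, 223 − 2.5p = 6p − 338 gives 8.5p = 561, so p* = $66 and q* = 58.
With the tax collected from sellers, supply shifts: qs = 6(p − 17) − 338.
New equilibrium: consumers pay $78, sellers receive $61, q = 28. (Wedge: pb − ps = 17.)
Burden on consumers: $12; on sellers: $5. (They sum to $17.)
The less price-elastic side of the market bears the larger share of a per-unit tax.

Consumers bear $12 per permit; sellers bear $5 per permit.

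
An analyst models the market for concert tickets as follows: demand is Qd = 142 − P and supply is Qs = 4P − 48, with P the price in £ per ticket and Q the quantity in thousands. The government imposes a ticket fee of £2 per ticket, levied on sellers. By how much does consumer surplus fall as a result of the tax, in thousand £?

Before the tax: set 142 − P = 4P − 48 → P* = £38, Q* = 104.
With the tax collected from sellers, supply shifts: Qs = 4(P − 2) − 48.
Solving gives Q = 102.4 with buyers paying £39.6 and sellers receiving £37.6 (the £2 wedge).
ΔCS is the trapezoid between Q = 102.4 and Q = 104 of height £1.6: ½ · (104 + 102.4) · 1.6 = £165.12.

Consumer surplus falls by £165.12 thousand.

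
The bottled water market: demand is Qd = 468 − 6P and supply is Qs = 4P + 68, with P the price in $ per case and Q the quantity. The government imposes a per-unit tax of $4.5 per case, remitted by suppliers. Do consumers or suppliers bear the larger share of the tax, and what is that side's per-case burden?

Suppliers bear the larger share: $2.7 per case.

Before the tax: set 468 − 6P = 4P + 68 → P* = $40, Q* = 228.
With the tax collected from suppliers, supply shifts: Qs = 4(P − 4.5) + 68.
New equilibrium: consumers pay $41.8, suppliers receive $37.3, Q = 217.2. (Wedge: Pb − Ps = 4.5.)
Per-case burden: consumers $1.8, suppliers $2.7.
Suppliers take the larger share because supply is less price-elastic here (demand slope 6 vs supply slope 4).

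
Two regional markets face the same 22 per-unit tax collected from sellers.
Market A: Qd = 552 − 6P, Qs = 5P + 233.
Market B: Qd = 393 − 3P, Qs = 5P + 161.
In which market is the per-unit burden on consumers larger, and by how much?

Market A: pre-tax P* = 29, Q* = 378; post-tax Q = 318; per-unit burden on consumers = 10.
Market B: pre-tax P* = 29, Q* = 306; post-tax Q = 264.75; per-unit burden on consumers = 13.75.
Difference: 10 vs 13.75 → market B is larger by 3.75.

Market B, by 3.75.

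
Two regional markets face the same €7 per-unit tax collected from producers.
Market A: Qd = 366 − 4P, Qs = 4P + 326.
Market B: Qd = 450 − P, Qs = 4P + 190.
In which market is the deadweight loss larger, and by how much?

Market A, by €29.4.

Market A: pre-tax P* = €5, Q* = 346; post-tax Q = 332; deadweight loss = €49.
Market B: pre-tax P* = €52, Q* = 398; post-tax Q = 392.4; deadweight loss = €19.6.
Difference: €49 vs €19.6 → market A is larger by €29.4.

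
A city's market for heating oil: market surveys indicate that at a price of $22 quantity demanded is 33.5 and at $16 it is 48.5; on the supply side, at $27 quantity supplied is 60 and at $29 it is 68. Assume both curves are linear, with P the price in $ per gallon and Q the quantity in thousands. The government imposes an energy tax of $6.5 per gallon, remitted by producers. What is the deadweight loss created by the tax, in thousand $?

Demand slope: (48.5 − 33.5)/(16 − 22) = -2.5, so Qd = 88.5 − 2.5P.
Supply slope: (68 − 60)/(29 − 27) = 4, so Qs = 4P − 48.
Without the tax, 88.5 − 2.5P = 4P − 48 gives 6.5P = 136.5, so P* = $21 and Q* = 36.
With the tax collected from producers, supply shifts: Qs = 4(P − 6.5) − 48.
New equilibrium: buyers pay $25, producers receive $18.5, Q = 26. (Wedge: Pb − Ps = 6.5.)
Quantity falls by |ΔQ| = |36 − 26| = 10.
DWL = ½ · t · |ΔQ| = ½ · 6.5 · 10 = $32.5.

Deadweight loss = $32.5 thousand.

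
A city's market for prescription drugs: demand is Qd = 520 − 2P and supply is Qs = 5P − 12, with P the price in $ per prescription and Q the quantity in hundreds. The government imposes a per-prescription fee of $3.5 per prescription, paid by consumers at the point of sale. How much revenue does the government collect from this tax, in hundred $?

Tax revenue = $1270.5 hundred.

Before the tax: set 520 − 2P = 5P − 12 → P* = $76, Q* = 368.
With the tax collected from consumers, demand (in seller-price terms) shifts: Qd = 520 − 2(P + 3.5).
Solving gives Q = 363 with consumers paying $78.5 and sellers receiving $75 (the $3.5 wedge).
Revenue = t · Q = 3.5 · 363 = $1270.5.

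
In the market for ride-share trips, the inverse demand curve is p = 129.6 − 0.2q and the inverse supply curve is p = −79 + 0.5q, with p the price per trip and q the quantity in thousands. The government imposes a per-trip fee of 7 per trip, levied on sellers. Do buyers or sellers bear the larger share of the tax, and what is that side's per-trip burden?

Sellers bear the larger share: 5 per trip.

Inverting to q(p) form: qd = 648 − 5p; qs = 2p + 158.
Before the tax: set 648 − 5p = 2p + 158 → p* = 70, q* = 298.
With the tax collected from sellers, supply shifts: qs = 2(p − 7) + 158.
New equilibrium: buyers pay 72, sellers receive 65, q = 288. (Wedge: pb − ps = 7.)
Per-trip burden: buyers 2, sellers 5.
Sellers take the larger share because supply is less price-elastic here (demand slope 5 vs supply slope 2).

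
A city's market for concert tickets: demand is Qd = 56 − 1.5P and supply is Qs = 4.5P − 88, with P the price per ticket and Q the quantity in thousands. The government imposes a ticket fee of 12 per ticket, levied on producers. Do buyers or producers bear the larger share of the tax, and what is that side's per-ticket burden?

Before the tax: set 56 − 1.5P = 4.5P − 88 → P* = 24, Q* = 20.
With the tax collected from producers, supply shifts: Qs = 4.5(P − 12) − 88.
Solving gives Q = 6.5 with buyers paying 33 and producers receiving 21 (the 12 wedge).
Per-ticket burden: buyers 9, producers 3.
Buyers take the larger share because demand is less price-elastic here (demand slope 1.5 vs supply slope 4.5).

Buyers bear the larger share: 9 per ticket.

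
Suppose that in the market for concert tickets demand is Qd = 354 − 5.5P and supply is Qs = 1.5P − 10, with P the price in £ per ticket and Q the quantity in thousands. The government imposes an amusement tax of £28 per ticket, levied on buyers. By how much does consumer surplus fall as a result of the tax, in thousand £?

Consumer surplus falls by £309 thousand.

Before the tax: set 354 − 5.5P = 1.5P − 10 → P* = £52, Q* = 68.
With the tax collected from buyers, demand (in seller-price terms) shifts: Qd = 354 − 5.5(P + 28).
New equilibrium: buyers pay £58, producers receive £30, Q = 35. (Wedge: Pb − Ps = 28.)
ΔCS is the trapezoid between Q = 35 and Q = 68 of height £6: ½ · (68 + 35) · 6 = £309.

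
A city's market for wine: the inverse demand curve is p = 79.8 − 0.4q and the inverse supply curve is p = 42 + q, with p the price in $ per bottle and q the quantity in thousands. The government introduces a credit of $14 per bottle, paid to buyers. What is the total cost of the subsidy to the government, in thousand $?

Government outlay = $518 thousand.

Inverting to q(p) form: qd = 199.5 − 2.5p; qs = p − 42.
Without the subsidy, 199.5 − 2.5p = p − 42 gives 3.5p = 241.5, so p* = $69 and q* = 27.
With a per-unit subsidy paid to buyers, each effectively pays p − 14, so demand becomes qd = 199.5 − 2.5(p − 14).
Solving gives q = 37 with buyers paying $65 and producers receiving $79 (the $14 wedge).
Outlay = t · Q = 14 · 37 = $518.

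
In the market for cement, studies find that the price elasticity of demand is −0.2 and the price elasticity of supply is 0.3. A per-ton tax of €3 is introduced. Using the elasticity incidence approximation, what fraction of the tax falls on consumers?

Incidence ratio: consumers' share ≈ εs / (εs + |εd|) = 0.3 / (0.3 + 0.2) = 0.6.
Supply is the more elastic side, so consumers bear the larger share.

Consumers' share ≈ 0.6.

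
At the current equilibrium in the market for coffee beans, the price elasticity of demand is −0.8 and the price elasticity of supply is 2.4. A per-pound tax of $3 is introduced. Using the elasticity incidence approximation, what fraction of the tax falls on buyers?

Incidence ratio: buyers' share ≈ εs / (εs + |εd|) = 2.4 / (2.4 + 0.8) = 0.75.
Supply is the more elastic side, so buyers bear the larger share.

Buyers' share ≈ 0.75.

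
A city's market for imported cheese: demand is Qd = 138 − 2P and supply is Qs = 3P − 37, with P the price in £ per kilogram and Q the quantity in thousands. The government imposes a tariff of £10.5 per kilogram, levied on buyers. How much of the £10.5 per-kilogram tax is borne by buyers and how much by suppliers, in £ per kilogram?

Before the tax: set 138 − 2P = 3P − 37 → P* = £35, Q* = 68.
With the tax collected from buyers, demand (in seller-price terms) shifts: Qd = 138 − 2(P + 10.5).
Solving gives Q = 55.4 with buyers paying £41.3 and suppliers receiving £30.8 (the £10.5 wedge).
Burden on buyers: £6.3; on suppliers: £4.2. (They sum to £10.5.)

Buyers bear £6.3 per kilogram; suppliers bear £4.2 per kilogram.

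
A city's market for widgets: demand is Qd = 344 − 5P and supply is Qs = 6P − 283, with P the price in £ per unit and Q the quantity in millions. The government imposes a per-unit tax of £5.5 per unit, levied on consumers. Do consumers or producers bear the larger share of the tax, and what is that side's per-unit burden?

Consumers bear the larger share: £3 per unit.

Without the tax, 344 − 5P = 6P − 283 gives 11P = 627, so P* = £57 and Q* = 59.
With the tax collected from consumers, demand (in seller-price terms) shifts: Qd = 344 − 5(P + 5.5).
New equilibrium: consumers pay £60, producers receive £54.5, Q = 44. (Wedge: Pb − Ps = 5.5.)
Per-unit burden: consumers £3, producers £2.5.
Consumers take the larger share because demand is less price-elastic here (demand slope 5 vs supply slope 6).
The less price-elastic side of the market bears the larger share of a per-unit tax.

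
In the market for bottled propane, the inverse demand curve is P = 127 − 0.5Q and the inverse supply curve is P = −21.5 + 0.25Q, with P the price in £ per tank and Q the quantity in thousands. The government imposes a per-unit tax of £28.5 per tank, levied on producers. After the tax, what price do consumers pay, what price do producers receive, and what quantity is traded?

Consumers pay £47; producers receive £18.5; quantity = 160.

Rewrite in direct form: Qd = 254 − 2P and Qs = 4P + 86.
Before the tax: set 254 − 2P = 4P + 86 → P* = £28, Q* = 198.
With the tax collected from producers, supply shifts: Qs = 4(P − 28.5) + 86.
Solving gives Q = 160 with consumers paying £47 and producers receiving £18.5 (the £28.5 wedge).
The less price-elastic side of the market bears the larger share of a per-unit tax.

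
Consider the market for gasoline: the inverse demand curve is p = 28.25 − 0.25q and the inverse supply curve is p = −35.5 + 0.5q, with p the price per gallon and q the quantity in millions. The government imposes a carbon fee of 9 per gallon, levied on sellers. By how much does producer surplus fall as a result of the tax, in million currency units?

Rewrite in direct form: qd = 113 − 4p and qs = 2p + 71.
Before the tax: set 113 − 4p = 2p + 71 → p* = 7, q* = 85.
With the tax collected from sellers, supply shifts: qs = 2(p − 9) + 71.
Solving gives q = 73 with buyers paying 10 and sellers receiving 1 (the 9 wedge).
ΔPS is the trapezoid between Q = 73 and Q = 85 of height 6: ½ · (85 + 73) · 6 = 474.

Producer surplus falls by 474 million.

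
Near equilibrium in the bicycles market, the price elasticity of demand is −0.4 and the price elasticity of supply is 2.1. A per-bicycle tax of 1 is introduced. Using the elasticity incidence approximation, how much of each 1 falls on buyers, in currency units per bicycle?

Buyers bear ≈ 0.84 per bicycle.

Incidence ratio: buyers' share ≈ εs / (εs + |εd|) = 2.1 / (2.1 + 0.4) = 0.84.
So buyers bear ≈ 0.84 × 1 = 0.84; sellers bear 0.16.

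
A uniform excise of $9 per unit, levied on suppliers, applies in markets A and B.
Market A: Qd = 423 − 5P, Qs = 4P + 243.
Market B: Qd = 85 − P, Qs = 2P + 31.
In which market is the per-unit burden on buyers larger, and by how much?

Market A: pre-tax P* = $20, Q* = 323; post-tax Q = 303; per-unit burden on buyers = $4.
Market B: pre-tax P* = $18, Q* = 67; post-tax Q = 61; per-unit burden on buyers = $6.
Difference: $4 vs $6 → market B is larger by $2.

Market B, by $2.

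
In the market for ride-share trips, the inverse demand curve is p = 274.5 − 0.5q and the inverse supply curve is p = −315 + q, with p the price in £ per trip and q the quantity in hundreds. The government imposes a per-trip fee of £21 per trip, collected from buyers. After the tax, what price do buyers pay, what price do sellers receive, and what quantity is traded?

Inverting to q(p) form: qd = 549 − 2p; qs = p + 315.
Without the tax, 549 − 2p = p + 315 gives 3p = 234, so p* = £78 and q* = 393.
With the tax collected from buyers, demand (in seller-price terms) shifts: qd = 549 − 2(p + 21).
New equilibrium: buyers pay £85, sellers receive £64, q = 379. (Wedge: pb − ps = 21.)

Buyers pay £85; sellers receive £64; quantity = 379.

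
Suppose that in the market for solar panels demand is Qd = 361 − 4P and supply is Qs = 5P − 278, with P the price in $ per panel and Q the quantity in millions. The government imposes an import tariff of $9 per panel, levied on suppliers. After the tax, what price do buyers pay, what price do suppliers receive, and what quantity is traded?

Without the tax, 361 − 4P = 5P − 278 gives 9P = 639, so P* = $71 and Q* = 77.
With the tax collected from suppliers, supply shifts: Qs = 5(P − 9) − 278.
Solving gives Q = 57 with buyers paying $76 and suppliers receiving $67 (the $9 wedge).
The less price-elastic side of the market bears the larger share of a per-unit tax.

Buyers pay $76; suppliers receive $67; quantity = 57.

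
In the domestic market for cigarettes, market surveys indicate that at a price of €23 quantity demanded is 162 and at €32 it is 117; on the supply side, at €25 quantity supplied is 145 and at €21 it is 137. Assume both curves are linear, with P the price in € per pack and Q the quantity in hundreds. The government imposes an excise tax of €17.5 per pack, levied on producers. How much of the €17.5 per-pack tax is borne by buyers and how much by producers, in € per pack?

Buyers bear €5 per pack; producers bear €12.5 per pack.

Demand slope: (117 − 162)/(32 − 23) = -5, so Qd = 277 − 5P.
Supply slope: (137 − 145)/(21 − 25) = 2, so Qs = 2P + 95.
Without the tax, 277 − 5P = 2P + 95 gives 7P = 182, so P* = €26 and Q* = 147.
With the tax collected from producers, supply shifts: Qs = 2(P − 17.5) + 95.
New equilibrium: buyers pay €31, producers receive €13.5, Q = 122. (Wedge: Pb − Ps = 17.5.)
Burden on buyers: €5; on producers: €12.5. (They sum to €17.5.)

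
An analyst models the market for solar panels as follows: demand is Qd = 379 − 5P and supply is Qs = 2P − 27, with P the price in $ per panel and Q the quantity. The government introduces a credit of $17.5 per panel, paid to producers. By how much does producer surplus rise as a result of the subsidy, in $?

Producer surplus rises by $1268.75.

Without the subsidy, 379 − 5P = 2P − 27 gives 7P = 406, so P* = $58 and Q* = 89.
With a per-unit subsidy paid to producers, each receives P + 17.5 per unit sold, so supply becomes Qs = 2(P + 17.5) − 27.
Solving gives Q = 114 with buyers paying $53 and producers receiving $70.5 (the $17.5 wedge).
ΔPS is the trapezoid between Q = 114 and Q = 89 of height $12.5: ½ · (89 + 114) · 12.5 = $1268.75.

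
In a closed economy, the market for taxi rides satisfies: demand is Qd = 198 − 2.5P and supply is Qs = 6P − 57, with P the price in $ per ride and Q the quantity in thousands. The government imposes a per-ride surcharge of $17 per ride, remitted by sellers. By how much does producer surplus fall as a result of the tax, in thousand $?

Producer surplus falls by $540 thousand.

Without the tax, 198 − 2.5P = 6P − 57 gives 8.5P = 255, so P* = $30 and Q* = 123.
With the tax collected from sellers, supply shifts: Qs = 6(P − 17) − 57.
New equilibrium: buyers pay $42, sellers receive $25, Q = 93. (Wedge: Pb − Ps = 17.)
ΔPS is the trapezoid between Q = 93 and Q = 123 of height $5: ½ · (123 + 93) · 5 = $540.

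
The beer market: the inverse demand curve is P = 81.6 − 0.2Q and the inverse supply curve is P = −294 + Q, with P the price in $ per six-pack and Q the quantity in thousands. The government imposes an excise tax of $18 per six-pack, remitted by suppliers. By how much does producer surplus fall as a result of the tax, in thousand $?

Producer surplus falls by $4582.5 thousand.

Inverting to Q(P) form: Qd = 408 − 5P; Qs = P + 294.
Without the tax, 408 − 5P = P + 294 gives 6P = 114, so P* = $19 and Q* = 313.
With the tax collected from suppliers, supply shifts: Qs = (P − 18) + 294.
New equilibrium: consumers pay $22, suppliers receive $4, Q = 298. (Wedge: Pb − Ps = 18.)
ΔPS is the trapezoid between Q = 298 and Q = 313 of height $15: ½ · (313 + 298) · 15 = $4582.5.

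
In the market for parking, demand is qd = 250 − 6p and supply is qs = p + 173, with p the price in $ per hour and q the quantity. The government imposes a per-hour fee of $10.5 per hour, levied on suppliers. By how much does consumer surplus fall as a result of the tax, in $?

Consumer surplus falls by $269.25.

Without the tax, 250 − 6p = p + 173 gives 7p = 77, so p* = $11 and q* = 184.
With the tax collected from suppliers, supply shifts: qs = (p − 10.5) + 173.
New equilibrium: consumers pay $12.5, suppliers receive $2, q = 175. (Wedge: pb − ps = 10.5.)
ΔCS is the trapezoid between Q = 175 and Q = 184 of height $1.5: ½ · (184 + 175) · 1.5 = $269.25.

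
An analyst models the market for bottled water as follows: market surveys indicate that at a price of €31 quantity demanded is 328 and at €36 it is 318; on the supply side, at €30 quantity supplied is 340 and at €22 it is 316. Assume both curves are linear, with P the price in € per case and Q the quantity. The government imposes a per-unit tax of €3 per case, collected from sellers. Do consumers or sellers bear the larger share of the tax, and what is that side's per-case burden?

Consumers bear the larger share: €1.8 per case.

Demand slope: (318 − 328)/(36 − 31) = -2, so Qd = 390 − 2P.
Supply slope: (316 − 340)/(22 − 30) = 3, so Qs = 3P + 250.
Without the tax, 390 − 2P = 3P + 250 gives 5P = 140, so P* = €28 and Q* = 334.
With the tax collected from sellers, supply shifts: Qs = 3(P − 3) + 250.
Solving gives Q = 330.4 with consumers paying €29.8 and sellers receiving €26.8 (the €3 wedge).
Per-case burden: consumers €1.8, sellers €1.2.
Consumers take the larger share because demand is less price-elastic here (demand slope 2 vs supply slope 3).
The less price-elastic side of the market bears the larger share of a per-unit tax.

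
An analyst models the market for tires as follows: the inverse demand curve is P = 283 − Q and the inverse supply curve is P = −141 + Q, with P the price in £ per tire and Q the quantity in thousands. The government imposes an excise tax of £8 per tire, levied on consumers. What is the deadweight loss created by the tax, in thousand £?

Rewrite in direct form: Qd = 283 − P and Qs = P + 141.
Without the tax, 283 − P = P + 141 gives 2P = 142, so P* = £71 and Q* = 212.
With the tax collected from consumers, demand (in seller-price terms) shifts: Qd = 283 − (P + 8).
New equilibrium: consumers pay £75, sellers receive £67, Q = 208. (Wedge: Pb − Ps = 8.)
Quantity falls by |ΔQ| = |212 − 208| = 4.
DWL = ½ · t · |ΔQ| = ½ · 8 · 4 = £16.

Deadweight loss = £16 thousand.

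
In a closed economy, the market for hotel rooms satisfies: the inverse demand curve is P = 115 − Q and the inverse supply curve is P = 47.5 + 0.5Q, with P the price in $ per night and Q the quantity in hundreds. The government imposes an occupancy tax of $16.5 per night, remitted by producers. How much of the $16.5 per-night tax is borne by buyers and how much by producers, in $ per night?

Rewrite in direct form: Qd = 115 − P and Qs = 2P − 95.
Without the tax, 115 − P = 2P − 95 gives 3P = 210, so P* = $70 and Q* = 45.
With the tax collected from producers, supply shifts: Qs = 2(P − 16.5) − 95.
Solving gives Q = 34 with buyers paying $81 and producers receiving $64.5 (the $16.5 wedge).
Burden on buyers: $11; on producers: $5.5. (They sum to $16.5.)
The less price-elastic side of the market bears the larger share of a per-unit tax.

Buyers bear $11 per night; producers bear $5.5 per night.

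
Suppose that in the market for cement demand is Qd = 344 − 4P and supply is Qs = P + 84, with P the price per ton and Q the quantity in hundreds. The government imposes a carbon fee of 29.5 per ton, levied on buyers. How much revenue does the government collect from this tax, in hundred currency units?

Tax revenue = 3315.8 hundred.

Before the tax: set 344 − 4P = P + 84 → P* = 52, Q* = 136.
With the tax collected from buyers, demand (in seller-price terms) shifts: Qd = 344 − 4(P + 29.5).
Solving gives Q = 112.4 with buyers paying 57.9 and producers receiving 28.4 (the 29.5 wedge).
Revenue = t · Q = 29.5 · 112.4 = 3315.8.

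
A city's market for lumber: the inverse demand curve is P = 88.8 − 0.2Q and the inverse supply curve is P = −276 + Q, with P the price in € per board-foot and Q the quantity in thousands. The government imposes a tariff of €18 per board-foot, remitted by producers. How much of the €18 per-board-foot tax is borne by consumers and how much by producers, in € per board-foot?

Consumers bear €3 per board-foot; producers bear €15 per board-foot.

Inverting to Q(P) form: Qd = 444 − 5P; Qs = P + 276.
Before the tax: set 444 − 5P = P + 276 → P* = €28, Q* = 304.
With the tax collected from producers, supply shifts: Qs = (P − 18) + 276.
Solving gives Q = 289 with consumers paying €31 and producers receiving €13 (the €18 wedge).
Burden on consumers: €3; on producers: €15. (They sum to €18.)
The less price-elastic side of the market bears the larger share of a per-unit tax.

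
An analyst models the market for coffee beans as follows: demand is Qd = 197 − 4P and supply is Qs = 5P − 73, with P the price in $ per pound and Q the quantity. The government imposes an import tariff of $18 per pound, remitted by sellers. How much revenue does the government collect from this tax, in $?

Tax revenue = $666.

Without the tax, 197 − 4P = 5P − 73 gives 9P = 270, so P* = $30 and Q* = 77.
With the tax collected from sellers, supply shifts: Qs = 5(P − 18) − 73.
Solving gives Q = 37 with buyers paying $40 and sellers receiving $22 (the $18 wedge).
Revenue = t · Q = 18 · 37 = $666.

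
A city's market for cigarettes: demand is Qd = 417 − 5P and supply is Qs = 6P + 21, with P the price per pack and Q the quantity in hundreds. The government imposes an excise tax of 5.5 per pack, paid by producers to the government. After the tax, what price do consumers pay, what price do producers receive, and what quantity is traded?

Consumers pay 39; producers receive 33.5; quantity = 222.

Without the tax, 417 − 5P = 6P + 21 gives 11P = 396, so P* = 36 and Q* = 237.
With the tax collected from producers, supply shifts: Qs = 6(P − 5.5) + 21.
New equilibrium: consumers pay 39, producers receive 33.5, Q = 222. (Wedge: Pb − Ps = 5.5.)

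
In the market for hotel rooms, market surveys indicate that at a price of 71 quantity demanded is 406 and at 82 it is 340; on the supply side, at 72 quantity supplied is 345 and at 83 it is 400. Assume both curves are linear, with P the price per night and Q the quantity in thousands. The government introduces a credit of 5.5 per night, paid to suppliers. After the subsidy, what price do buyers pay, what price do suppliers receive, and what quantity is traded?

Buyers pay 74.5; suppliers receive 80; quantity = 385.

Demand slope: (340 − 406)/(82 − 71) = -6, so Qd = 832 − 6P.
Supply slope: (400 − 345)/(83 − 72) = 5, so Qs = 5P − 15.
Without the subsidy, 832 − 6P = 5P − 15 gives 11P = 847, so P* = 77 and Q* = 370.
With a per-unit subsidy paid to suppliers, each receives P + 5.5 per unit sold, so supply becomes Qs = 5(P + 5.5) − 15.
New equilibrium: buyers pay 74.5, suppliers receive 80, Q = 385. (Wedge: Pb − Ps = −5.5.)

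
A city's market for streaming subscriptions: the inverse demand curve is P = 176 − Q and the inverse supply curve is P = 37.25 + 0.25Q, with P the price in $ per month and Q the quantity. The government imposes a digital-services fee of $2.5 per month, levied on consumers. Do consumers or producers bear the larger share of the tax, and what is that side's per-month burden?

Inverting to Q(P) form: Qd = 176 − P; Qs = 4P − 149.
Before the tax: set 176 − P = 4P − 149 → P* = $65, Q* = 111.
With the tax collected from consumers, demand (in seller-price terms) shifts: Qd = 176 − (P + 2.5).
New equilibrium: consumers pay $67, producers receive $64.5, Q = 109. (Wedge: Pb − Ps = 2.5.)
Per-month burden: consumers $2, producers $0.5.
Consumers take the larger share because demand is less price-elastic here (demand slope 1 vs supply slope 4).

Consumers bear the larger share: $2 per month.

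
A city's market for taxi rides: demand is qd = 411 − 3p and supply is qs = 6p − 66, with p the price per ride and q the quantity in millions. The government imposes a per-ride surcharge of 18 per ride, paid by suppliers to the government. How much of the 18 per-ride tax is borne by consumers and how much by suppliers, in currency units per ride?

Consumers bear 12 per ride; suppliers bear 6 per ride.

Before the tax: set 411 − 3p = 6p − 66 → p* = 53, q* = 252.
With the tax collected from suppliers, supply shifts: qs = 6(p − 18) − 66.
New equilibrium: consumers pay 65, suppliers receive 47, q = 216. (Wedge: pb − ps = 18.)
Burden on consumers: 12; on suppliers: 6. (They sum to 18.)
The less price-elastic side of the market bears the larger share of a per-unit tax.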